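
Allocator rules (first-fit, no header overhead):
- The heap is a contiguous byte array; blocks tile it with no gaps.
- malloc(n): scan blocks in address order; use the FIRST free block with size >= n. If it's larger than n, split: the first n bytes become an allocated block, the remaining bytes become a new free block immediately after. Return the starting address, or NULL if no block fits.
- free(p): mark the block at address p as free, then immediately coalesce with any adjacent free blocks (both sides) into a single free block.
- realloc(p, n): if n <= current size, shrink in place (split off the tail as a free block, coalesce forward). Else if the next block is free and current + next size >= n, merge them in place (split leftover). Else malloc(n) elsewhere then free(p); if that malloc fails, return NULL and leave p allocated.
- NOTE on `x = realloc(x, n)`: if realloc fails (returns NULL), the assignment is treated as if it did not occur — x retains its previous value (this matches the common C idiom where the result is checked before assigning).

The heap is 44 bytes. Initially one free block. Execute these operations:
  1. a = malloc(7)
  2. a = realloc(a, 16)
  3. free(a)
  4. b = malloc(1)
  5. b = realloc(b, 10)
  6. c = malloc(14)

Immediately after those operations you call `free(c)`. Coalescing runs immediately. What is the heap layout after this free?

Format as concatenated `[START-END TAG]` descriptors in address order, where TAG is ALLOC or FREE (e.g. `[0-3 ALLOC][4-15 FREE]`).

Op 1: a = malloc(7) -> a = 0; heap: [0-6 ALLOC][7-43 FREE]
Op 2: a = realloc(a, 16) -> a = 0; heap: [0-15 ALLOC][16-43 FREE]
Op 3: free(a) -> (freed a); heap: [0-43 FREE]
Op 4: b = malloc(1) -> b = 0; heap: [0-0 ALLOC][1-43 FREE]
Op 5: b = realloc(b, 10) -> b = 0; heap: [0-9 ALLOC][10-43 FREE]
Op 6: c = malloc(14) -> c = 10; heap: [0-9 ALLOC][10-23 ALLOC][24-43 FREE]
free(c): c = 10 -> block [10-23 ALLOC]; mark free, coalesce with adjacent free neighbors -> [0-9 ALLOC][10-43 FREE]

Answer: [0-9 ALLOC][10-43 FREE]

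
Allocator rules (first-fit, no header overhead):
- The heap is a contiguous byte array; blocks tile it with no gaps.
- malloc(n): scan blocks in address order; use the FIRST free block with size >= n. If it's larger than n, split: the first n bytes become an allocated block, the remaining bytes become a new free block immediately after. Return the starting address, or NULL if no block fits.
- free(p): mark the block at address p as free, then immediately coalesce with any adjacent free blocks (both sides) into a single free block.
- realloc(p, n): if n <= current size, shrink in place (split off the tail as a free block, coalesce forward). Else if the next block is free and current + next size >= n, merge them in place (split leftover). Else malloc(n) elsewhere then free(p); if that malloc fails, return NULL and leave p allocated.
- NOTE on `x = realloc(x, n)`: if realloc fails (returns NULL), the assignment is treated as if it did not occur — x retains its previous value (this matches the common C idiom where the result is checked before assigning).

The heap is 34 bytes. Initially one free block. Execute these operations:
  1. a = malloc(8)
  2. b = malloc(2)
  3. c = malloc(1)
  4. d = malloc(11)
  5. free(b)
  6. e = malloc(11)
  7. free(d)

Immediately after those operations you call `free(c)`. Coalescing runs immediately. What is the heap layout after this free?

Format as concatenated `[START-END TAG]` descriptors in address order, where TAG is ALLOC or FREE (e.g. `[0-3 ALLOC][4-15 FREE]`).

Answer: [0-7 ALLOC][8-21 FREE][22-32 ALLOC][33-33 FREE]

Derivation:
Op 1: a = malloc(8) -> a = 0; heap: [0-7 ALLOC][8-33 FREE]
Op 2: b = malloc(2) -> b = 8; heap: [0-7 ALLOC][8-9 ALLOC][10-33 FREE]
Op 3: c = malloc(1) -> c = 10; heap: [0-7 ALLOC][8-9 ALLOC][10-10 ALLOC][11-33 FREE]
Op 4: d = malloc(11) -> d = 11; heap: [0-7 ALLOC][8-9 ALLOC][10-10 ALLOC][11-21 ALLOC][22-33 FREE]
Op 5: free(b) -> (freed b); heap: [0-7 ALLOC][8-9 FREE][10-10 ALLOC][11-21 ALLOC][22-33 FREE]
Op 6: e = malloc(11) -> e = 22; heap: [0-7 ALLOC][8-9 FREE][10-10 ALLOC][11-21 ALLOC][22-32 ALLOC][33-33 FREE]
Op 7: free(d) -> (freed d); heap: [0-7 ALLOC][8-9 FREE][10-10 ALLOC][11-21 FREE][22-32 ALLOC][33-33 FREE]
free(c): c = 10 -> block [10-10 ALLOC]; mark free, coalesce with adjacent free neighbors -> [0-7 ALLOC][8-21 FREE][22-32 ALLOC][33-33 FREE]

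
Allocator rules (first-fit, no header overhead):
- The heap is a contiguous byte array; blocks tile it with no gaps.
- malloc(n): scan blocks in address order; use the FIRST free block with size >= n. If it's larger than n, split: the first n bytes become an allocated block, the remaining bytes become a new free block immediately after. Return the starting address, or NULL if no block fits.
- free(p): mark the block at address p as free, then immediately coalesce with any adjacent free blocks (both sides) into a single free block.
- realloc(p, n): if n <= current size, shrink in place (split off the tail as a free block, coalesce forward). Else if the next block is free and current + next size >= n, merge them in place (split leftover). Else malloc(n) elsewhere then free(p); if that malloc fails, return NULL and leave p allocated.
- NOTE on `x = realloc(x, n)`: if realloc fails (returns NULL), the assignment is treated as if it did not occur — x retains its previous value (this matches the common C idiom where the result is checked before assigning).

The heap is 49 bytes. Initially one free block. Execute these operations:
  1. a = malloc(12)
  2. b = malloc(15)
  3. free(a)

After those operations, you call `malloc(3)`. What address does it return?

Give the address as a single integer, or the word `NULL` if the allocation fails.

Answer: 0

Derivation:
Op 1: a = malloc(12) -> a = 0; heap: [0-11 ALLOC][12-48 FREE]
Op 2: b = malloc(15) -> b = 12; heap: [0-11 ALLOC][12-26 ALLOC][27-48 FREE]
Op 3: free(a) -> (freed a); heap: [0-11 FREE][12-26 ALLOC][27-48 FREE]
malloc(3): first-fit scan over [0-11 FREE][12-26 ALLOC][27-48 FREE] -> 0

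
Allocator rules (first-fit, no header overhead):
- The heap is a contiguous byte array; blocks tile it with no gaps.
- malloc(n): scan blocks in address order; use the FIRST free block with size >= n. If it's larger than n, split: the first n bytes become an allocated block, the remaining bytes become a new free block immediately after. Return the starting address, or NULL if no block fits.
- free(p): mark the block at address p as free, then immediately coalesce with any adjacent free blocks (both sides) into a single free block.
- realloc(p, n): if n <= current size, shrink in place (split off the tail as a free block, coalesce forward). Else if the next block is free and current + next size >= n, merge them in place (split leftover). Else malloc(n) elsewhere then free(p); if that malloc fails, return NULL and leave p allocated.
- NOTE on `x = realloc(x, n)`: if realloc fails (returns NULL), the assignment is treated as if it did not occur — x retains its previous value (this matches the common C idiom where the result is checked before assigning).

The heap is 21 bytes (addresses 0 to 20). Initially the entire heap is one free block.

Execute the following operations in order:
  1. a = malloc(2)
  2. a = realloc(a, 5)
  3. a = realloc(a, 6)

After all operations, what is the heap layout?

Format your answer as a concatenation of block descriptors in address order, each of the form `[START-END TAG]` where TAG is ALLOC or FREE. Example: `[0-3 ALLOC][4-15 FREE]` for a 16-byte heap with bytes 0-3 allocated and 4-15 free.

Op 1: a = malloc(2) -> a = 0; heap: [0-1 ALLOC][2-20 FREE]
Op 2: a = realloc(a, 5) -> a = 0; heap: [0-4 ALLOC][5-20 FREE]
Op 3: a = realloc(a, 6) -> a = 0; heap: [0-5 ALLOC][6-20 FREE]

Answer: [0-5 ALLOC][6-20 FREE]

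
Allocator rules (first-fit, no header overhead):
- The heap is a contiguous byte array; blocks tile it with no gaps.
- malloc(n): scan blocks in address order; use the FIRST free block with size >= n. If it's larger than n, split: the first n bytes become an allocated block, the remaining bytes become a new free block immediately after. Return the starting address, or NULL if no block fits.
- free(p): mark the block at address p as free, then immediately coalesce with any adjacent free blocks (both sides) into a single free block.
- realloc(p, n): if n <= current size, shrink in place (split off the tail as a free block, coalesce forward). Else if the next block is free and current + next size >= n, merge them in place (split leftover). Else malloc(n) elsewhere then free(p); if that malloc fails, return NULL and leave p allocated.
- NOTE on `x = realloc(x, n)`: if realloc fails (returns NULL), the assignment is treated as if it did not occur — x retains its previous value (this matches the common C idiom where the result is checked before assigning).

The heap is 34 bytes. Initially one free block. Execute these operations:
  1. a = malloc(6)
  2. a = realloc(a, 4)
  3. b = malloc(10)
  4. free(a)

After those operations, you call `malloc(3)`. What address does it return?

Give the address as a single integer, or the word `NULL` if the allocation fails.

Answer: 0

Derivation:
Op 1: a = malloc(6) -> a = 0; heap: [0-5 ALLOC][6-33 FREE]
Op 2: a = realloc(a, 4) -> a = 0; heap: [0-3 ALLOC][4-33 FREE]
Op 3: b = malloc(10) -> b = 4; heap: [0-3 ALLOC][4-13 ALLOC][14-33 FREE]
Op 4: free(a) -> (freed a); heap: [0-3 FREE][4-13 ALLOC][14-33 FREE]
malloc(3): first-fit scan over [0-3 FREE][4-13 ALLOC][14-33 FREE] -> 0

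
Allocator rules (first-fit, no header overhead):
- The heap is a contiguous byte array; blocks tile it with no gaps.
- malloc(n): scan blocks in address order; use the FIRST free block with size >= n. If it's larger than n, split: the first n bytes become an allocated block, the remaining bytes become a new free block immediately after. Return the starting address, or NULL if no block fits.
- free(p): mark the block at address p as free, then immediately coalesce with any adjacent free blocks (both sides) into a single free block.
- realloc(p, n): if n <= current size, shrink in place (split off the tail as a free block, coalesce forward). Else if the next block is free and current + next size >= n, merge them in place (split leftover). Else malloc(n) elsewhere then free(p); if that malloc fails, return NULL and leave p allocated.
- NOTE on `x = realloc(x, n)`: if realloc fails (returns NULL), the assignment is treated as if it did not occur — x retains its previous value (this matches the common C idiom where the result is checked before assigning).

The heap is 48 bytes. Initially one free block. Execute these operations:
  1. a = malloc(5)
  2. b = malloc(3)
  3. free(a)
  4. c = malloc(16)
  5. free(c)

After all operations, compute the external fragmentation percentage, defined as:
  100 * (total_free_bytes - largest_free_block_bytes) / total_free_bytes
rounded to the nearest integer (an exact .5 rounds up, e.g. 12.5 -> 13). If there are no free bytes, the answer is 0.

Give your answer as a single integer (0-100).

Op 1: a = malloc(5) -> a = 0; heap: [0-4 ALLOC][5-47 FREE]
Op 2: b = malloc(3) -> b = 5; heap: [0-4 ALLOC][5-7 ALLOC][8-47 FREE]
Op 3: free(a) -> (freed a); heap: [0-4 FREE][5-7 ALLOC][8-47 FREE]
Op 4: c = malloc(16) -> c = 8; heap: [0-4 FREE][5-7 ALLOC][8-23 ALLOC][24-47 FREE]
Op 5: free(c) -> (freed c); heap: [0-4 FREE][5-7 ALLOC][8-47 FREE]
Free blocks: [5 40] total_free=45 largest=40 -> 100*(45-40)/45 = 500/45 ≈ 11.111 -> rounds to 11

Answer: 11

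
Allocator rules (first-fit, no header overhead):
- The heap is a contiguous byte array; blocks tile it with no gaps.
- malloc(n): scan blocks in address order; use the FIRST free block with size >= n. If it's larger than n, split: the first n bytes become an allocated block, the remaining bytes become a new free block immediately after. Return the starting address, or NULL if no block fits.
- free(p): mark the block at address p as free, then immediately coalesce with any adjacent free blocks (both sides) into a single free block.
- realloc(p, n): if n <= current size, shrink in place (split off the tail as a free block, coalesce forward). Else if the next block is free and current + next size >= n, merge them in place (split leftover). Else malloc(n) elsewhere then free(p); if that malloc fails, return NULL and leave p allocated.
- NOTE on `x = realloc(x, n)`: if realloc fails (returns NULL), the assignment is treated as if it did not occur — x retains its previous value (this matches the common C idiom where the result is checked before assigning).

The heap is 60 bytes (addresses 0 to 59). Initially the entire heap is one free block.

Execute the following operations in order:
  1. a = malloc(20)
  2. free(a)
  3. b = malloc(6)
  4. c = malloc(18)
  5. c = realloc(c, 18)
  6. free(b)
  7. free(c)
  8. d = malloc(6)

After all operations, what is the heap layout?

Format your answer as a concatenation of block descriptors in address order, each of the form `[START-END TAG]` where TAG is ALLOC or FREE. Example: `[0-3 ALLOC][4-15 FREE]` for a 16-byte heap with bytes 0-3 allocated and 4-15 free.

Answer: [0-5 ALLOC][6-59 FREE]

Derivation:
Op 1: a = malloc(20) -> a = 0; heap: [0-19 ALLOC][20-59 FREE]
Op 2: free(a) -> (freed a); heap: [0-59 FREE]
Op 3: b = malloc(6) -> b = 0; heap: [0-5 ALLOC][6-59 FREE]
Op 4: c = malloc(18) -> c = 6; heap: [0-5 ALLOC][6-23 ALLOC][24-59 FREE]
Op 5: c = realloc(c, 18) -> c = 6; heap: [0-5 ALLOC][6-23 ALLOC][24-59 FREE]
Op 6: free(b) -> (freed b); heap: [0-5 FREE][6-23 ALLOC][24-59 FREE]
Op 7: free(c) -> (freed c); heap: [0-59 FREE]
Op 8: d = malloc(6) -> d = 0; heap: [0-5 ALLOC][6-59 FREE]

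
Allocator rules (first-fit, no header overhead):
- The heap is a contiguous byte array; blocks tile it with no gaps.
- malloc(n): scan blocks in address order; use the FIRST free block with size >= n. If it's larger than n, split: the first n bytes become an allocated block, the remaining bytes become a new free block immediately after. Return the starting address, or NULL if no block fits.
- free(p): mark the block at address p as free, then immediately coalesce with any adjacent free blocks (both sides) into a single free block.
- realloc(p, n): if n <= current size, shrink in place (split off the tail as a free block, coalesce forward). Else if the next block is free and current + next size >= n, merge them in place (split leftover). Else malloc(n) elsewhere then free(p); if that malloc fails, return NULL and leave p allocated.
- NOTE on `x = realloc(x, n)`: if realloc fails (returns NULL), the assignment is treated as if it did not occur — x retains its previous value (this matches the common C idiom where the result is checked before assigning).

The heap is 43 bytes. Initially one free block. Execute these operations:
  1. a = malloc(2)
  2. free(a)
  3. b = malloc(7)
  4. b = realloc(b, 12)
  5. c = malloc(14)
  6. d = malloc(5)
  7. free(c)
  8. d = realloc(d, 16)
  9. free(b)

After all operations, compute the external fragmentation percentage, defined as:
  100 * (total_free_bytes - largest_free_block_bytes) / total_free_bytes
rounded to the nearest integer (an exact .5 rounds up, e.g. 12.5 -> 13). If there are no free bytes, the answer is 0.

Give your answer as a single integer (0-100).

Op 1: a = malloc(2) -> a = 0; heap: [0-1 ALLOC][2-42 FREE]
Op 2: free(a) -> (freed a); heap: [0-42 FREE]
Op 3: b = malloc(7) -> b = 0; heap: [0-6 ALLOC][7-42 FREE]
Op 4: b = realloc(b, 12) -> b = 0; heap: [0-11 ALLOC][12-42 FREE]
Op 5: c = malloc(14) -> c = 12; heap: [0-11 ALLOC][12-25 ALLOC][26-42 FREE]
Op 6: d = malloc(5) -> d = 26; heap: [0-11 ALLOC][12-25 ALLOC][26-30 ALLOC][31-42 FREE]
Op 7: free(c) -> (freed c); heap: [0-11 ALLOC][12-25 FREE][26-30 ALLOC][31-42 FREE]
Op 8: d = realloc(d, 16) -> d = 26; heap: [0-11 ALLOC][12-25 FREE][26-41 ALLOC][42-42 FREE]
Op 9: free(b) -> (freed b); heap: [0-25 FREE][26-41 ALLOC][42-42 FREE]
Free blocks: [26 1] total_free=27 largest=26 -> 100*(27-26)/27 = 100/27 ≈ 3.704 -> rounds to 4

Answer: 4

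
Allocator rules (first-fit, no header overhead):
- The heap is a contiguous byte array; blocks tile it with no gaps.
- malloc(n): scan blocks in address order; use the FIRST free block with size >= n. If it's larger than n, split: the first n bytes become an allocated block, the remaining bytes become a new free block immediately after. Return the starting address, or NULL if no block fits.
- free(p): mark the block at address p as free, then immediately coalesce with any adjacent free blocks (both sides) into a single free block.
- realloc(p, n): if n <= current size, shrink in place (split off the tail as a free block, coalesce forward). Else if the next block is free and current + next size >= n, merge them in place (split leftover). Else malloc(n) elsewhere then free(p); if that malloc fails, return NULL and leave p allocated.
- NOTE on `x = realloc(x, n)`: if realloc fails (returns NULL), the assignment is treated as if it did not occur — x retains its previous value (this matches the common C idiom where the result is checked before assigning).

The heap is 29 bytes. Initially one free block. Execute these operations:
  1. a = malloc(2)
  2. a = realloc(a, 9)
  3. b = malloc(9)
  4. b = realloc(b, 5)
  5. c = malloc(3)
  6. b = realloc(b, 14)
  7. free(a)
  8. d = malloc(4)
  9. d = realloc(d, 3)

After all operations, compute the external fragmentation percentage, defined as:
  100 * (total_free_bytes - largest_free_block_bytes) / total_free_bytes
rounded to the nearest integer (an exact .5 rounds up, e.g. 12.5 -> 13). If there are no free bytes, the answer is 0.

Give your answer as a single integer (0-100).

Op 1: a = malloc(2) -> a = 0; heap: [0-1 ALLOC][2-28 FREE]
Op 2: a = realloc(a, 9) -> a = 0; heap: [0-8 ALLOC][9-28 FREE]
Op 3: b = malloc(9) -> b = 9; heap: [0-8 ALLOC][9-17 ALLOC][18-28 FREE]
Op 4: b = realloc(b, 5) -> b = 9; heap: [0-8 ALLOC][9-13 ALLOC][14-28 FREE]
Op 5: c = malloc(3) -> c = 14; heap: [0-8 ALLOC][9-13 ALLOC][14-16 ALLOC][17-28 FREE]
Op 6: b = realloc(b, 14) -> NULL (b unchanged); heap: [0-8 ALLOC][9-13 ALLOC][14-16 ALLOC][17-28 FREE]
Op 7: free(a) -> (freed a); heap: [0-8 FREE][9-13 ALLOC][14-16 ALLOC][17-28 FREE]
Op 8: d = malloc(4) -> d = 0; heap: [0-3 ALLOC][4-8 FREE][9-13 ALLOC][14-16 ALLOC][17-28 FREE]
Op 9: d = realloc(d, 3) -> d = 0; heap: [0-2 ALLOC][3-8 FREE][9-13 ALLOC][14-16 ALLOC][17-28 FREE]
Free blocks: [6 12] total_free=18 largest=12 -> 100*(18-12)/18 = 600/18 ≈ 33.333 -> rounds to 33

Answer: 33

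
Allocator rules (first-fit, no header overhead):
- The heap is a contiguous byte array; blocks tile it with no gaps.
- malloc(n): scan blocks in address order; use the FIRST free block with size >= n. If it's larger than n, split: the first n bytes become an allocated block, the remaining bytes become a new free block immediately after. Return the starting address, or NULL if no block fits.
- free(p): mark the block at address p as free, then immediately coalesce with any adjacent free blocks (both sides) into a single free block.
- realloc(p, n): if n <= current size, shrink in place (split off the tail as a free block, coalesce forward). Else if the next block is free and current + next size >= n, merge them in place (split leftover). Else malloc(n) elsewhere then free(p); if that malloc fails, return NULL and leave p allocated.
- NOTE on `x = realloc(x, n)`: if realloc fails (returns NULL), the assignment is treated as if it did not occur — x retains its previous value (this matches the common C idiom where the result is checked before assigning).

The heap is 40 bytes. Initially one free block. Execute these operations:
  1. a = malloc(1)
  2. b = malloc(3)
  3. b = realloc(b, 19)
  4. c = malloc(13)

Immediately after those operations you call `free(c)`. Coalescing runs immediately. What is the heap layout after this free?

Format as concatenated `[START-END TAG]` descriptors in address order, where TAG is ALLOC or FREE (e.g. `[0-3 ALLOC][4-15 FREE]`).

Op 1: a = malloc(1) -> a = 0; heap: [0-0 ALLOC][1-39 FREE]
Op 2: b = malloc(3) -> b = 1; heap: [0-0 ALLOC][1-3 ALLOC][4-39 FREE]
Op 3: b = realloc(b, 19) -> b = 1; heap: [0-0 ALLOC][1-19 ALLOC][20-39 FREE]
Op 4: c = malloc(13) -> c = 20; heap: [0-0 ALLOC][1-19 ALLOC][20-32 ALLOC][33-39 FREE]
free(c): c = 20 -> block [20-32 ALLOC]; mark free, coalesce with adjacent free neighbors -> [0-0 ALLOC][1-19 ALLOC][20-39 FREE]

Answer: [0-0 ALLOC][1-19 ALLOC][20-39 FREE]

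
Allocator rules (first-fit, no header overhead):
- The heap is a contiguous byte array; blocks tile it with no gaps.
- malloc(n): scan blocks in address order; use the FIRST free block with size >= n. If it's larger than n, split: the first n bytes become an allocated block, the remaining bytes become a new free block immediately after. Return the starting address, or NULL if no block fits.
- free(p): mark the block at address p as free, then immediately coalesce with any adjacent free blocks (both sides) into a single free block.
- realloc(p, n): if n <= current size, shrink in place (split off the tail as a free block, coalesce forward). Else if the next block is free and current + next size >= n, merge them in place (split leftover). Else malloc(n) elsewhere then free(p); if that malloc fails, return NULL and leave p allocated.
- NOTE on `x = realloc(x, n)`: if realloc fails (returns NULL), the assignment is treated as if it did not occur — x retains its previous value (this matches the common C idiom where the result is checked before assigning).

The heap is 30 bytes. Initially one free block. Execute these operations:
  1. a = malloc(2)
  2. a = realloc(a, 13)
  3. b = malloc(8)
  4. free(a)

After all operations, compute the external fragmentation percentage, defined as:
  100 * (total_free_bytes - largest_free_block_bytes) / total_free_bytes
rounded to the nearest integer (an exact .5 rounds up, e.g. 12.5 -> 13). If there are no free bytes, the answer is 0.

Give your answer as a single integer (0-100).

Answer: 41

Derivation:
Op 1: a = malloc(2) -> a = 0; heap: [0-1 ALLOC][2-29 FREE]
Op 2: a = realloc(a, 13) -> a = 0; heap: [0-12 ALLOC][13-29 FREE]
Op 3: b = malloc(8) -> b = 13; heap: [0-12 ALLOC][13-20 ALLOC][21-29 FREE]
Op 4: free(a) -> (freed a); heap: [0-12 FREE][13-20 ALLOC][21-29 FREE]
Free blocks: [13 9] total_free=22 largest=13 -> 100*(22-13)/22 = 900/22 ≈ 40.909 -> rounds to 41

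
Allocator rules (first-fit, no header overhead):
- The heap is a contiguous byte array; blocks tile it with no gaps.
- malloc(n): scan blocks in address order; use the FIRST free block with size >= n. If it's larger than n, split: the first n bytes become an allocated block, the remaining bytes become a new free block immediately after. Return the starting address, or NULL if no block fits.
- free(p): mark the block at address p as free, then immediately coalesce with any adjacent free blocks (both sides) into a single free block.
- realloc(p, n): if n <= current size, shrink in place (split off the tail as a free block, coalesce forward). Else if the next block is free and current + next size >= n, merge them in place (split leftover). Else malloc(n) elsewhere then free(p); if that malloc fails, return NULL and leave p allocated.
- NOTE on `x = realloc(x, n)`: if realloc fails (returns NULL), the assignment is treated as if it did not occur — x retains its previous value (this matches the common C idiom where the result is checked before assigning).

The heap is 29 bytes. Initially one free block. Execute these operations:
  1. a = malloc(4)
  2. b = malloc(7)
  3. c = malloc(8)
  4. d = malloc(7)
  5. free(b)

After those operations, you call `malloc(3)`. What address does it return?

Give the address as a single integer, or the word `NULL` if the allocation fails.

Op 1: a = malloc(4) -> a = 0; heap: [0-3 ALLOC][4-28 FREE]
Op 2: b = malloc(7) -> b = 4; heap: [0-3 ALLOC][4-10 ALLOC][11-28 FREE]
Op 3: c = malloc(8) -> c = 11; heap: [0-3 ALLOC][4-10 ALLOC][11-18 ALLOC][19-28 FREE]
Op 4: d = malloc(7) -> d = 19; heap: [0-3 ALLOC][4-10 ALLOC][11-18 ALLOC][19-25 ALLOC][26-28 FREE]
Op 5: free(b) -> (freed b); heap: [0-3 ALLOC][4-10 FREE][11-18 ALLOC][19-25 ALLOC][26-28 FREE]
malloc(3): first-fit scan over [0-3 ALLOC][4-10 FREE][11-18 ALLOC][19-25 ALLOC][26-28 FREE] -> 4

Answer: 4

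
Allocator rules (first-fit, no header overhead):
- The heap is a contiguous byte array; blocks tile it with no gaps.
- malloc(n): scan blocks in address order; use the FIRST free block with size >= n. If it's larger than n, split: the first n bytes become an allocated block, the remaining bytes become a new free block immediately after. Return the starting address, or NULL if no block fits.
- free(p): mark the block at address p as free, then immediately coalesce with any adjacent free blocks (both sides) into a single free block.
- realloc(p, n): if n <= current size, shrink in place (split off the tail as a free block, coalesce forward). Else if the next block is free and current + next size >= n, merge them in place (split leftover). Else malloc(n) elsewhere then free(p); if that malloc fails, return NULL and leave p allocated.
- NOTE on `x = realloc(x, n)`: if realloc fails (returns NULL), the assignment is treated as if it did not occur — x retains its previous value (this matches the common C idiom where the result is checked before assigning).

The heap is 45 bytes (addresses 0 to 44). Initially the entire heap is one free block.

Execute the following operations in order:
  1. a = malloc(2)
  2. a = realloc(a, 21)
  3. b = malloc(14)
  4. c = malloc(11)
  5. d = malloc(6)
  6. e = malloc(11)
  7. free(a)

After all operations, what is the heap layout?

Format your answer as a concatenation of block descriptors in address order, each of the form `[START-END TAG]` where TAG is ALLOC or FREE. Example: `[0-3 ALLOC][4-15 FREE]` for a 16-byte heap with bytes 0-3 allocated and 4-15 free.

Answer: [0-20 FREE][21-34 ALLOC][35-40 ALLOC][41-44 FREE]

Derivation:
Op 1: a = malloc(2) -> a = 0; heap: [0-1 ALLOC][2-44 FREE]
Op 2: a = realloc(a, 21) -> a = 0; heap: [0-20 ALLOC][21-44 FREE]
Op 3: b = malloc(14) -> b = 21; heap: [0-20 ALLOC][21-34 ALLOC][35-44 FREE]
Op 4: c = malloc(11) -> c = NULL; heap: [0-20 ALLOC][21-34 ALLOC][35-44 FREE]
Op 5: d = malloc(6) -> d = 35; heap: [0-20 ALLOC][21-34 ALLOC][35-40 ALLOC][41-44 FREE]
Op 6: e = malloc(11) -> e = NULL; heap: [0-20 ALLOC][21-34 ALLOC][35-40 ALLOC][41-44 FREE]
Op 7: free(a) -> (freed a); heap: [0-20 FREE][21-34 ALLOC][35-40 ALLOC][41-44 FREE]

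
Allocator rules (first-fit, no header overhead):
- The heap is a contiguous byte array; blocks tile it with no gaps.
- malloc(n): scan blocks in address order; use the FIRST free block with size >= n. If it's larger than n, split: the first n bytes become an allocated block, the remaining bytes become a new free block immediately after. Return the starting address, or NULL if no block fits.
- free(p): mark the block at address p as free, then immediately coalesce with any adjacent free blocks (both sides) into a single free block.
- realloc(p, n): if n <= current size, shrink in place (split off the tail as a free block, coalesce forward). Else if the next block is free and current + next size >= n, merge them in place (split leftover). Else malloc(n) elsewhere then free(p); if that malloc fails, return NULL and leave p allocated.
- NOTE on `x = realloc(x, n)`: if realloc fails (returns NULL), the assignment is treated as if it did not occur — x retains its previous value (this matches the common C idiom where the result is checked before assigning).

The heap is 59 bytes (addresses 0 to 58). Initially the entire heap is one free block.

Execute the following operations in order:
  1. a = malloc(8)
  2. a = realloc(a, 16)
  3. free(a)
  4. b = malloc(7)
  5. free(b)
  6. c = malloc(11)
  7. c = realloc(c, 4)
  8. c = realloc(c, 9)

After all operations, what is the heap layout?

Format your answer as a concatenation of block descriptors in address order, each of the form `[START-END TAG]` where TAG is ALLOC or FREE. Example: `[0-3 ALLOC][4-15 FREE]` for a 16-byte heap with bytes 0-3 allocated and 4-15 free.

Op 1: a = malloc(8) -> a = 0; heap: [0-7 ALLOC][8-58 FREE]
Op 2: a = realloc(a, 16) -> a = 0; heap: [0-15 ALLOC][16-58 FREE]
Op 3: free(a) -> (freed a); heap: [0-58 FREE]
Op 4: b = malloc(7) -> b = 0; heap: [0-6 ALLOC][7-58 FREE]
Op 5: free(b) -> (freed b); heap: [0-58 FREE]
Op 6: c = malloc(11) -> c = 0; heap: [0-10 ALLOC][11-58 FREE]
Op 7: c = realloc(c, 4) -> c = 0; heap: [0-3 ALLOC][4-58 FREE]
Op 8: c = realloc(c, 9) -> c = 0; heap: [0-8 ALLOC][9-58 FREE]

Answer: [0-8 ALLOC][9-58 FREE]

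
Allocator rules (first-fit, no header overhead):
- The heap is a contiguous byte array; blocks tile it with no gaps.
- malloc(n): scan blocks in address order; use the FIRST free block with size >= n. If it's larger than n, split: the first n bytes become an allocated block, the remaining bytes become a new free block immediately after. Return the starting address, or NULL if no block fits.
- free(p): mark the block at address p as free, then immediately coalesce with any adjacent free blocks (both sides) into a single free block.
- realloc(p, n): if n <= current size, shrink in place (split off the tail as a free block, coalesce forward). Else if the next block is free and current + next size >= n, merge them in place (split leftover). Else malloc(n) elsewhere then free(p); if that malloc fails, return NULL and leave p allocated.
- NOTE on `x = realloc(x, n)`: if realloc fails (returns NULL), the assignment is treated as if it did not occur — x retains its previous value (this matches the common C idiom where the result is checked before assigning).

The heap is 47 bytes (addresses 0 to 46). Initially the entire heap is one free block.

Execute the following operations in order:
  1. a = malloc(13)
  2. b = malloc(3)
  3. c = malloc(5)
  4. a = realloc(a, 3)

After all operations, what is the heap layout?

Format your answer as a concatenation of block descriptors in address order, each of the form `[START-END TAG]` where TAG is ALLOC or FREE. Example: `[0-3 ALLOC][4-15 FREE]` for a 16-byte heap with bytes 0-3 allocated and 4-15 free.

Op 1: a = malloc(13) -> a = 0; heap: [0-12 ALLOC][13-46 FREE]
Op 2: b = malloc(3) -> b = 13; heap: [0-12 ALLOC][13-15 ALLOC][16-46 FREE]
Op 3: c = malloc(5) -> c = 16; heap: [0-12 ALLOC][13-15 ALLOC][16-20 ALLOC][21-46 FREE]
Op 4: a = realloc(a, 3) -> a = 0; heap: [0-2 ALLOC][3-12 FREE][13-15 ALLOC][16-20 ALLOC][21-46 FREE]

Answer: [0-2 ALLOC][3-12 FREE][13-15 ALLOC][16-20 ALLOC][21-46 FREE]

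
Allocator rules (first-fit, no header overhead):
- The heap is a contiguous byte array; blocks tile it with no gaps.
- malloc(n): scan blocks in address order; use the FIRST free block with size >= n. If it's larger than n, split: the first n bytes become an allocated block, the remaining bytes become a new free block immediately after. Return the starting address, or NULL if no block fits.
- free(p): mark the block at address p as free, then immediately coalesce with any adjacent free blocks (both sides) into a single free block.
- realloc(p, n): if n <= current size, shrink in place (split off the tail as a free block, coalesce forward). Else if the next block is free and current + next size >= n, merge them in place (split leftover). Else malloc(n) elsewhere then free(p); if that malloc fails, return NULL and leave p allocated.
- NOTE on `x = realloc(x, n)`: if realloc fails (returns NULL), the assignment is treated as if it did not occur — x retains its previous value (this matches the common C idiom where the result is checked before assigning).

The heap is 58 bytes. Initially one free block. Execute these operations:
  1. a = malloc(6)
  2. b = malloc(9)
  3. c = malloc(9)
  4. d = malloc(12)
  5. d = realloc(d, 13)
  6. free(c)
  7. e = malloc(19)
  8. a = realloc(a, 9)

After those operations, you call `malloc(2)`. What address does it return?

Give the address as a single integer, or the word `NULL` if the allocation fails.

Answer: 0

Derivation:
Op 1: a = malloc(6) -> a = 0; heap: [0-5 ALLOC][6-57 FREE]
Op 2: b = malloc(9) -> b = 6; heap: [0-5 ALLOC][6-14 ALLOC][15-57 FREE]
Op 3: c = malloc(9) -> c = 15; heap: [0-5 ALLOC][6-14 ALLOC][15-23 ALLOC][24-57 FREE]
Op 4: d = malloc(12) -> d = 24; heap: [0-5 ALLOC][6-14 ALLOC][15-23 ALLOC][24-35 ALLOC][36-57 FREE]
Op 5: d = realloc(d, 13) -> d = 24; heap: [0-5 ALLOC][6-14 ALLOC][15-23 ALLOC][24-36 ALLOC][37-57 FREE]
Op 6: free(c) -> (freed c); heap: [0-5 ALLOC][6-14 ALLOC][15-23 FREE][24-36 ALLOC][37-57 FREE]
Op 7: e = malloc(19) -> e = 37; heap: [0-5 ALLOC][6-14 ALLOC][15-23 FREE][24-36 ALLOC][37-55 ALLOC][56-57 FREE]
Op 8: a = realloc(a, 9) -> a = 15; heap: [0-5 FREE][6-14 ALLOC][15-23 ALLOC][24-36 ALLOC][37-55 ALLOC][56-57 FREE]
malloc(2): first-fit scan over [0-5 FREE][6-14 ALLOC][15-23 ALLOC][24-36 ALLOC][37-55 ALLOC][56-57 FREE] -> 0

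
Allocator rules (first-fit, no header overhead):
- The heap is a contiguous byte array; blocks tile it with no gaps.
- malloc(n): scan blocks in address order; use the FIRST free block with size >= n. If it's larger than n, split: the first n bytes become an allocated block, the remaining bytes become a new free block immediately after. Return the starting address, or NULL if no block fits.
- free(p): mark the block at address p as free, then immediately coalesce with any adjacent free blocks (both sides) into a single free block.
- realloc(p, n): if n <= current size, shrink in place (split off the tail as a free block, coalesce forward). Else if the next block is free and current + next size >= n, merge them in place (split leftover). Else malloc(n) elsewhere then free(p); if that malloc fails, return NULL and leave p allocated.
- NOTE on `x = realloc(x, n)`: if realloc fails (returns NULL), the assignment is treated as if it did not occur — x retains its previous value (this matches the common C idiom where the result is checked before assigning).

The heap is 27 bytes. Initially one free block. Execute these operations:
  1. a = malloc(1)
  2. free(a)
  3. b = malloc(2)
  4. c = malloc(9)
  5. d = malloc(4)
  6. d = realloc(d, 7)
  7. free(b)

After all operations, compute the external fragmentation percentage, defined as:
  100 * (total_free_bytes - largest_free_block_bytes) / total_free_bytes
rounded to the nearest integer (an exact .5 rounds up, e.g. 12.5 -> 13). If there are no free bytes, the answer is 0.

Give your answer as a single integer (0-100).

Answer: 18

Derivation:
Op 1: a = malloc(1) -> a = 0; heap: [0-0 ALLOC][1-26 FREE]
Op 2: free(a) -> (freed a); heap: [0-26 FREE]
Op 3: b = malloc(2) -> b = 0; heap: [0-1 ALLOC][2-26 FREE]
Op 4: c = malloc(9) -> c = 2; heap: [0-1 ALLOC][2-10 ALLOC][11-26 FREE]
Op 5: d = malloc(4) -> d = 11; heap: [0-1 ALLOC][2-10 ALLOC][11-14 ALLOC][15-26 FREE]
Op 6: d = realloc(d, 7) -> d = 11; heap: [0-1 ALLOC][2-10 ALLOC][11-17 ALLOC][18-26 FREE]
Op 7: free(b) -> (freed b); heap: [0-1 FREE][2-10 ALLOC][11-17 ALLOC][18-26 FREE]
Free blocks: [2 9] total_free=11 largest=9 -> 100*(11-9)/11 = 200/11 ≈ 18.182 -> rounds to 18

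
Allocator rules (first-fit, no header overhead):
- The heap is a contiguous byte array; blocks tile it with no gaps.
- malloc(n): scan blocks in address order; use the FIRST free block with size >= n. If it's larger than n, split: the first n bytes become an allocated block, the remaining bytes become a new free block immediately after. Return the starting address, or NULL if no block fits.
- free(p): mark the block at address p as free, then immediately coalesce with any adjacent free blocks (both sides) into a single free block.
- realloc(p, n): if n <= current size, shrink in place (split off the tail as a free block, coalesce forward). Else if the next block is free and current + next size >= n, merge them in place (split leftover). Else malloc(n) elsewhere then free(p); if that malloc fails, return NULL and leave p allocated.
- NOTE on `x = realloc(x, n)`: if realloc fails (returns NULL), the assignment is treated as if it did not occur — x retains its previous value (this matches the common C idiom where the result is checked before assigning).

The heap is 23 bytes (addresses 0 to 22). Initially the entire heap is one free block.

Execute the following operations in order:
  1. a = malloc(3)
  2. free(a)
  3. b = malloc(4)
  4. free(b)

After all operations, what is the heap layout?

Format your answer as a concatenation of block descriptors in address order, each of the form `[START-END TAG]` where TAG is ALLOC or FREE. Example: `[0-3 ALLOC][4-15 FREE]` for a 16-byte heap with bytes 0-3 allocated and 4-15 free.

Answer: [0-22 FREE]

Derivation:
Op 1: a = malloc(3) -> a = 0; heap: [0-2 ALLOC][3-22 FREE]
Op 2: free(a) -> (freed a); heap: [0-22 FREE]
Op 3: b = malloc(4) -> b = 0; heap: [0-3 ALLOC][4-22 FREE]
Op 4: free(b) -> (freed b); heap: [0-22 FREE]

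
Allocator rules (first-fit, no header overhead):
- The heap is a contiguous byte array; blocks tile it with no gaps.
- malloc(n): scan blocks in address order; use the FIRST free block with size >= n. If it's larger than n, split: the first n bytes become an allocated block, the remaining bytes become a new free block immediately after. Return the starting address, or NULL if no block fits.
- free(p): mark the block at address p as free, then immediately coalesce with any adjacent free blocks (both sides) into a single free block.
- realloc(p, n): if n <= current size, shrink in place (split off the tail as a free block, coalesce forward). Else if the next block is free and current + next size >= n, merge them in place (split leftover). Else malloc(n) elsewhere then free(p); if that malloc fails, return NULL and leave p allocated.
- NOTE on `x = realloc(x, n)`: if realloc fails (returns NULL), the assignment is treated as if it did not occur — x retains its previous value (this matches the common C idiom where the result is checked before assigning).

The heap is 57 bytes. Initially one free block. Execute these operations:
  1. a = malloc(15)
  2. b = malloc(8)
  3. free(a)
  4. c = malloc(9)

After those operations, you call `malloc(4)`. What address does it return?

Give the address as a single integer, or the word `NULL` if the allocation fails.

Answer: 9

Derivation:
Op 1: a = malloc(15) -> a = 0; heap: [0-14 ALLOC][15-56 FREE]
Op 2: b = malloc(8) -> b = 15; heap: [0-14 ALLOC][15-22 ALLOC][23-56 FREE]
Op 3: free(a) -> (freed a); heap: [0-14 FREE][15-22 ALLOC][23-56 FREE]
Op 4: c = malloc(9) -> c = 0; heap: [0-8 ALLOC][9-14 FREE][15-22 ALLOC][23-56 FREE]
malloc(4): first-fit scan over [0-8 ALLOC][9-14 FREE][15-22 ALLOC][23-56 FREE] -> 9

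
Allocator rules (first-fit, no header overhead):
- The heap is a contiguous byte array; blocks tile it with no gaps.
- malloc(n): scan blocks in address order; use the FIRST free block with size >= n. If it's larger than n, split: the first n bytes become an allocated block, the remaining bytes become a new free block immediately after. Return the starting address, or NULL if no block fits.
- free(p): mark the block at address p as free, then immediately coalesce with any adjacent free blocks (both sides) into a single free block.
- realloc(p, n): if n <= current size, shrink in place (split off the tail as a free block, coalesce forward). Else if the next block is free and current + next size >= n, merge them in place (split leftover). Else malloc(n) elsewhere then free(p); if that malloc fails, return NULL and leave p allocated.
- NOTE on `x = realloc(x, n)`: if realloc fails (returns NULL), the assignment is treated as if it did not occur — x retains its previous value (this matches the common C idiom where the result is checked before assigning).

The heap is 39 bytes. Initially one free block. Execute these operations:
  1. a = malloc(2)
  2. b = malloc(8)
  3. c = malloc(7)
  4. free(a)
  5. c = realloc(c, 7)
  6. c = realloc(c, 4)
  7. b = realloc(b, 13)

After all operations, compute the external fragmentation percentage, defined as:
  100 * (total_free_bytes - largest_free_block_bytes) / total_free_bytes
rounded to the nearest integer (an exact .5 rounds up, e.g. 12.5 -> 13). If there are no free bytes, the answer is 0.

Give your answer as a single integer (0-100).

Answer: 45

Derivation:
Op 1: a = malloc(2) -> a = 0; heap: [0-1 ALLOC][2-38 FREE]
Op 2: b = malloc(8) -> b = 2; heap: [0-1 ALLOC][2-9 ALLOC][10-38 FREE]
Op 3: c = malloc(7) -> c = 10; heap: [0-1 ALLOC][2-9 ALLOC][10-16 ALLOC][17-38 FREE]
Op 4: free(a) -> (freed a); heap: [0-1 FREE][2-9 ALLOC][10-16 ALLOC][17-38 FREE]
Op 5: c = realloc(c, 7) -> c = 10; heap: [0-1 FREE][2-9 ALLOC][10-16 ALLOC][17-38 FREE]
Op 6: c = realloc(c, 4) -> c = 10; heap: [0-1 FREE][2-9 ALLOC][10-13 ALLOC][14-38 FREE]
Op 7: b = realloc(b, 13) -> b = 14; heap: [0-9 FREE][10-13 ALLOC][14-26 ALLOC][27-38 FREE]
Free blocks: [10 12] total_free=22 largest=12 -> 100*(22-12)/22 = 1000/22 ≈ 45.455 -> rounds to 45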